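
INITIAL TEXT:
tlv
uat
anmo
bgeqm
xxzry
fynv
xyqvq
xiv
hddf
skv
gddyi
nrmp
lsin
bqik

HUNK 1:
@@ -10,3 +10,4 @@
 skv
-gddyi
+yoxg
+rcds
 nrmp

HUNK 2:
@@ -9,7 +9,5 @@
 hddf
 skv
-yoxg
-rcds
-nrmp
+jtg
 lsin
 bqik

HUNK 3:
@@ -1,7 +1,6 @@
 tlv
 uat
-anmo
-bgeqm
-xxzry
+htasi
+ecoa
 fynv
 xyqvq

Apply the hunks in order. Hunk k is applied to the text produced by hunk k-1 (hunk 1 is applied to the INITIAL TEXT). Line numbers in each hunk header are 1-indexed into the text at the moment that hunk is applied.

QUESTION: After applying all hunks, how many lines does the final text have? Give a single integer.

Hunk 1: at line 10 remove [gddyi] add [yoxg,rcds] -> 15 lines: tlv uat anmo bgeqm xxzry fynv xyqvq xiv hddf skv yoxg rcds nrmp lsin bqik
Hunk 2: at line 9 remove [yoxg,rcds,nrmp] add [jtg] -> 13 lines: tlv uat anmo bgeqm xxzry fynv xyqvq xiv hddf skv jtg lsin bqik
Hunk 3: at line 1 remove [anmo,bgeqm,xxzry] add [htasi,ecoa] -> 12 lines: tlv uat htasi ecoa fynv xyqvq xiv hddf skv jtg lsin bqik
Final line count: 12

Answer: 12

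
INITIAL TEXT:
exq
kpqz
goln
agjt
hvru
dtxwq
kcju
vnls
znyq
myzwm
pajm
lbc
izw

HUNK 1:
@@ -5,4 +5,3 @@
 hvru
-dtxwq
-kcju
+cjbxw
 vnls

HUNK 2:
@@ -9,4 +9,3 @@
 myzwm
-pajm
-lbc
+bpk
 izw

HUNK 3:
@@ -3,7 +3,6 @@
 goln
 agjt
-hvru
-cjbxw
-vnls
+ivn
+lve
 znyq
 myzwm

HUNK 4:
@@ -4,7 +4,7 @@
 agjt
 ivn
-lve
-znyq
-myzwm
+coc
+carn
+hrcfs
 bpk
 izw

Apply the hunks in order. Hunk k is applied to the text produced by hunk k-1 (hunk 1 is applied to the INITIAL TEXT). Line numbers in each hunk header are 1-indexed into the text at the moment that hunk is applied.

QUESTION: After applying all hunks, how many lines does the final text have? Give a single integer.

Answer: 10

Derivation:
Hunk 1: at line 5 remove [dtxwq,kcju] add [cjbxw] -> 12 lines: exq kpqz goln agjt hvru cjbxw vnls znyq myzwm pajm lbc izw
Hunk 2: at line 9 remove [pajm,lbc] add [bpk] -> 11 lines: exq kpqz goln agjt hvru cjbxw vnls znyq myzwm bpk izw
Hunk 3: at line 3 remove [hvru,cjbxw,vnls] add [ivn,lve] -> 10 lines: exq kpqz goln agjt ivn lve znyq myzwm bpk izw
Hunk 4: at line 4 remove [lve,znyq,myzwm] add [coc,carn,hrcfs] -> 10 lines: exq kpqz goln agjt ivn coc carn hrcfs bpk izw
Final line count: 10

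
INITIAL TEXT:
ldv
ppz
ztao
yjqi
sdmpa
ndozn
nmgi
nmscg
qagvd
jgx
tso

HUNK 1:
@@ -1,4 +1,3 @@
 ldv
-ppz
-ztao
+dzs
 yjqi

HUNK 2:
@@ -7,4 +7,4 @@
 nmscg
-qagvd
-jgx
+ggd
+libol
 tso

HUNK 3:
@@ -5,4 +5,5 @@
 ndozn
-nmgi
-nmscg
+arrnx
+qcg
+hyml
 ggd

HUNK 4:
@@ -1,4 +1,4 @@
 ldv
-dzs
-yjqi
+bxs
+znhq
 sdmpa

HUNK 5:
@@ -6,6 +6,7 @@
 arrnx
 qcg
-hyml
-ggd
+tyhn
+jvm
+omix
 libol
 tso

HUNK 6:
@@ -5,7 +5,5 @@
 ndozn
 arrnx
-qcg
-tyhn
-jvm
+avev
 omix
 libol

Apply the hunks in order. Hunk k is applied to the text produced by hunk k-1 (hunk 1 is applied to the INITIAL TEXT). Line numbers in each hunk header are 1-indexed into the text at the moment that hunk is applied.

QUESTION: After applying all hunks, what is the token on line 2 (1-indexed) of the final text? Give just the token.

Hunk 1: at line 1 remove [ppz,ztao] add [dzs] -> 10 lines: ldv dzs yjqi sdmpa ndozn nmgi nmscg qagvd jgx tso
Hunk 2: at line 7 remove [qagvd,jgx] add [ggd,libol] -> 10 lines: ldv dzs yjqi sdmpa ndozn nmgi nmscg ggd libol tso
Hunk 3: at line 5 remove [nmgi,nmscg] add [arrnx,qcg,hyml] -> 11 lines: ldv dzs yjqi sdmpa ndozn arrnx qcg hyml ggd libol tso
Hunk 4: at line 1 remove [dzs,yjqi] add [bxs,znhq] -> 11 lines: ldv bxs znhq sdmpa ndozn arrnx qcg hyml ggd libol tso
Hunk 5: at line 6 remove [hyml,ggd] add [tyhn,jvm,omix] -> 12 lines: ldv bxs znhq sdmpa ndozn arrnx qcg tyhn jvm omix libol tso
Hunk 6: at line 5 remove [qcg,tyhn,jvm] add [avev] -> 10 lines: ldv bxs znhq sdmpa ndozn arrnx avev omix libol tso
Final line 2: bxs

Answer: bxs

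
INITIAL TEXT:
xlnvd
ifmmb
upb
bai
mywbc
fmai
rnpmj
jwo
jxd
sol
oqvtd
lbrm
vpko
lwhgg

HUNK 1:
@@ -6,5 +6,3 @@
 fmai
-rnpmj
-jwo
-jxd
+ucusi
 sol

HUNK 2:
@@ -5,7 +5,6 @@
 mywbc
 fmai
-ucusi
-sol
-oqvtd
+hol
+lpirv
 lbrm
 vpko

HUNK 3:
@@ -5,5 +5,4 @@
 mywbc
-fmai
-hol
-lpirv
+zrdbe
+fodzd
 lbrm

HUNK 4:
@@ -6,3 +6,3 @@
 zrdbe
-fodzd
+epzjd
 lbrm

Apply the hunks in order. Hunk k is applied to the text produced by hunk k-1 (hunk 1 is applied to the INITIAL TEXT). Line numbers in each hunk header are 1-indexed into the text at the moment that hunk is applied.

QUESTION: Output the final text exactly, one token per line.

Hunk 1: at line 6 remove [rnpmj,jwo,jxd] add [ucusi] -> 12 lines: xlnvd ifmmb upb bai mywbc fmai ucusi sol oqvtd lbrm vpko lwhgg
Hunk 2: at line 5 remove [ucusi,sol,oqvtd] add [hol,lpirv] -> 11 lines: xlnvd ifmmb upb bai mywbc fmai hol lpirv lbrm vpko lwhgg
Hunk 3: at line 5 remove [fmai,hol,lpirv] add [zrdbe,fodzd] -> 10 lines: xlnvd ifmmb upb bai mywbc zrdbe fodzd lbrm vpko lwhgg
Hunk 4: at line 6 remove [fodzd] add [epzjd] -> 10 lines: xlnvd ifmmb upb bai mywbc zrdbe epzjd lbrm vpko lwhgg

Answer: xlnvd
ifmmb
upb
bai
mywbc
zrdbe
epzjd
lbrm
vpko
lwhgg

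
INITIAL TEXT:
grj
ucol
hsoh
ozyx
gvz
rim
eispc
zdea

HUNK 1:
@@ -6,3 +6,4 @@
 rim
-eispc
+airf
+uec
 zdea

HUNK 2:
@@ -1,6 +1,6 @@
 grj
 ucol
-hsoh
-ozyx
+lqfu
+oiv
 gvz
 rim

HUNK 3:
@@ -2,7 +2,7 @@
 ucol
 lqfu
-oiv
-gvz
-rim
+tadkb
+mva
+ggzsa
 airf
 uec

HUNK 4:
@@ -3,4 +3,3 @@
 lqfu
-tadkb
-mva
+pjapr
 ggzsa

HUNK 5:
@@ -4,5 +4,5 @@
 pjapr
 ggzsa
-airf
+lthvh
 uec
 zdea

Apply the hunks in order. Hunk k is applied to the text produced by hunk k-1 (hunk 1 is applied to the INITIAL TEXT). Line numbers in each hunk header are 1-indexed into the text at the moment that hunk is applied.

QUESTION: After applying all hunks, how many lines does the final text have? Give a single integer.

Answer: 8

Derivation:
Hunk 1: at line 6 remove [eispc] add [airf,uec] -> 9 lines: grj ucol hsoh ozyx gvz rim airf uec zdea
Hunk 2: at line 1 remove [hsoh,ozyx] add [lqfu,oiv] -> 9 lines: grj ucol lqfu oiv gvz rim airf uec zdea
Hunk 3: at line 2 remove [oiv,gvz,rim] add [tadkb,mva,ggzsa] -> 9 lines: grj ucol lqfu tadkb mva ggzsa airf uec zdea
Hunk 4: at line 3 remove [tadkb,mva] add [pjapr] -> 8 lines: grj ucol lqfu pjapr ggzsa airf uec zdea
Hunk 5: at line 4 remove [airf] add [lthvh] -> 8 lines: grj ucol lqfu pjapr ggzsa lthvh uec zdea
Final line count: 8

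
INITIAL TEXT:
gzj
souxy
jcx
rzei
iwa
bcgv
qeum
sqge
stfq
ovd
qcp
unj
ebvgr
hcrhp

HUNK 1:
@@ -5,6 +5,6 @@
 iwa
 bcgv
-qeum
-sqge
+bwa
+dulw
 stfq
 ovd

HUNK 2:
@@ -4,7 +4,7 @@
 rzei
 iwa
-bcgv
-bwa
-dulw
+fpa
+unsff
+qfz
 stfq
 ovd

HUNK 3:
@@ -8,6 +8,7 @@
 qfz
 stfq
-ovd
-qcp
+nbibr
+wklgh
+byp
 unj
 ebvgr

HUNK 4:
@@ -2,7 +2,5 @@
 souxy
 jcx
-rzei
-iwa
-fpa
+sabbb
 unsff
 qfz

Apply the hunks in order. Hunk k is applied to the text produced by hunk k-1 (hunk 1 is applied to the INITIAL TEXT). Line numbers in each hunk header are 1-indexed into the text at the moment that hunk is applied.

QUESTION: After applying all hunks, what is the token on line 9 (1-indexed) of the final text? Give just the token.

Answer: wklgh

Derivation:
Hunk 1: at line 5 remove [qeum,sqge] add [bwa,dulw] -> 14 lines: gzj souxy jcx rzei iwa bcgv bwa dulw stfq ovd qcp unj ebvgr hcrhp
Hunk 2: at line 4 remove [bcgv,bwa,dulw] add [fpa,unsff,qfz] -> 14 lines: gzj souxy jcx rzei iwa fpa unsff qfz stfq ovd qcp unj ebvgr hcrhp
Hunk 3: at line 8 remove [ovd,qcp] add [nbibr,wklgh,byp] -> 15 lines: gzj souxy jcx rzei iwa fpa unsff qfz stfq nbibr wklgh byp unj ebvgr hcrhp
Hunk 4: at line 2 remove [rzei,iwa,fpa] add [sabbb] -> 13 lines: gzj souxy jcx sabbb unsff qfz stfq nbibr wklgh byp unj ebvgr hcrhp
Final line 9: wklgh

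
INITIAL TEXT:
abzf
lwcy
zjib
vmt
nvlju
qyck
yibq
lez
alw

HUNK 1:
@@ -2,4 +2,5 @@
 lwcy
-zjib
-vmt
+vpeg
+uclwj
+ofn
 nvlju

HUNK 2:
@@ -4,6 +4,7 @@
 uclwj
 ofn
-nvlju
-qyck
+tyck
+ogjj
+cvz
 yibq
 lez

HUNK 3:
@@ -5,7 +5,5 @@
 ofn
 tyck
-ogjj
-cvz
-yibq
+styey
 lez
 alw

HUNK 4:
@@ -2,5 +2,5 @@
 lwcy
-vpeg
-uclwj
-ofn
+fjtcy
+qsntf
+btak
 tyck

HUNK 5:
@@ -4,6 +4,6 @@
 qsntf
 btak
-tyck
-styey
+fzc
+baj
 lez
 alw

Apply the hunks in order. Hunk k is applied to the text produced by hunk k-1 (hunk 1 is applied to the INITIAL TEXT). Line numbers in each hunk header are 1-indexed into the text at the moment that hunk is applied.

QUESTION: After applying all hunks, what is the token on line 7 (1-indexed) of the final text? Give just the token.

Hunk 1: at line 2 remove [zjib,vmt] add [vpeg,uclwj,ofn] -> 10 lines: abzf lwcy vpeg uclwj ofn nvlju qyck yibq lez alw
Hunk 2: at line 4 remove [nvlju,qyck] add [tyck,ogjj,cvz] -> 11 lines: abzf lwcy vpeg uclwj ofn tyck ogjj cvz yibq lez alw
Hunk 3: at line 5 remove [ogjj,cvz,yibq] add [styey] -> 9 lines: abzf lwcy vpeg uclwj ofn tyck styey lez alw
Hunk 4: at line 2 remove [vpeg,uclwj,ofn] add [fjtcy,qsntf,btak] -> 9 lines: abzf lwcy fjtcy qsntf btak tyck styey lez alw
Hunk 5: at line 4 remove [tyck,styey] add [fzc,baj] -> 9 lines: abzf lwcy fjtcy qsntf btak fzc baj lez alw
Final line 7: baj

Answer: baj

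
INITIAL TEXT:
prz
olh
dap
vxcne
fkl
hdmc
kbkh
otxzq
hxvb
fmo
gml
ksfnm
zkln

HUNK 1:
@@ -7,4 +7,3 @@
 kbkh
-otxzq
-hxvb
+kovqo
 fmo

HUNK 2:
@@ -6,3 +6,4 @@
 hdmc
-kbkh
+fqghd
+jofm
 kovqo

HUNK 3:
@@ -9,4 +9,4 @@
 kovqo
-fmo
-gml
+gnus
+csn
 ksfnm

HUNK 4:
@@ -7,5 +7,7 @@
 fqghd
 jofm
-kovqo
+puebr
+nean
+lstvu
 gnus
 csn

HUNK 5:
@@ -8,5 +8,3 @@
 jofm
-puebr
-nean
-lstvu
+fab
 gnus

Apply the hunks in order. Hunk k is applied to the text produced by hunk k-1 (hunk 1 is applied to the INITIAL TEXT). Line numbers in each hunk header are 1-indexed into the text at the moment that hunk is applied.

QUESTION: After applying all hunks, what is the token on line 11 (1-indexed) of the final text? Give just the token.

Hunk 1: at line 7 remove [otxzq,hxvb] add [kovqo] -> 12 lines: prz olh dap vxcne fkl hdmc kbkh kovqo fmo gml ksfnm zkln
Hunk 2: at line 6 remove [kbkh] add [fqghd,jofm] -> 13 lines: prz olh dap vxcne fkl hdmc fqghd jofm kovqo fmo gml ksfnm zkln
Hunk 3: at line 9 remove [fmo,gml] add [gnus,csn] -> 13 lines: prz olh dap vxcne fkl hdmc fqghd jofm kovqo gnus csn ksfnm zkln
Hunk 4: at line 7 remove [kovqo] add [puebr,nean,lstvu] -> 15 lines: prz olh dap vxcne fkl hdmc fqghd jofm puebr nean lstvu gnus csn ksfnm zkln
Hunk 5: at line 8 remove [puebr,nean,lstvu] add [fab] -> 13 lines: prz olh dap vxcne fkl hdmc fqghd jofm fab gnus csn ksfnm zkln
Final line 11: csn

Answer: csn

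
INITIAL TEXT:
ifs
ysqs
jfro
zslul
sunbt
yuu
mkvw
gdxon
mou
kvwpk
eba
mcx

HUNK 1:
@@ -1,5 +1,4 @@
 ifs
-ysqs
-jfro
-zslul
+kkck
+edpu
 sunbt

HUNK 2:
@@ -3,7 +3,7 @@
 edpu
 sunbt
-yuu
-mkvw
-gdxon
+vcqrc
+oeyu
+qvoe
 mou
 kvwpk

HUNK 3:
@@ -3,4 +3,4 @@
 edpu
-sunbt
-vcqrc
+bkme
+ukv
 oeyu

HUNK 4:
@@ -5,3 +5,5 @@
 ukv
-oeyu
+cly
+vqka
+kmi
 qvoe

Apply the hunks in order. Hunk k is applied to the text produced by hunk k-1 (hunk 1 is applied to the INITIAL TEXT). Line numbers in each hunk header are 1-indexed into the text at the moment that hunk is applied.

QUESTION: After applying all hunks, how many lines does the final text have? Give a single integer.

Hunk 1: at line 1 remove [ysqs,jfro,zslul] add [kkck,edpu] -> 11 lines: ifs kkck edpu sunbt yuu mkvw gdxon mou kvwpk eba mcx
Hunk 2: at line 3 remove [yuu,mkvw,gdxon] add [vcqrc,oeyu,qvoe] -> 11 lines: ifs kkck edpu sunbt vcqrc oeyu qvoe mou kvwpk eba mcx
Hunk 3: at line 3 remove [sunbt,vcqrc] add [bkme,ukv] -> 11 lines: ifs kkck edpu bkme ukv oeyu qvoe mou kvwpk eba mcx
Hunk 4: at line 5 remove [oeyu] add [cly,vqka,kmi] -> 13 lines: ifs kkck edpu bkme ukv cly vqka kmi qvoe mou kvwpk eba mcx
Final line count: 13

Answer: 13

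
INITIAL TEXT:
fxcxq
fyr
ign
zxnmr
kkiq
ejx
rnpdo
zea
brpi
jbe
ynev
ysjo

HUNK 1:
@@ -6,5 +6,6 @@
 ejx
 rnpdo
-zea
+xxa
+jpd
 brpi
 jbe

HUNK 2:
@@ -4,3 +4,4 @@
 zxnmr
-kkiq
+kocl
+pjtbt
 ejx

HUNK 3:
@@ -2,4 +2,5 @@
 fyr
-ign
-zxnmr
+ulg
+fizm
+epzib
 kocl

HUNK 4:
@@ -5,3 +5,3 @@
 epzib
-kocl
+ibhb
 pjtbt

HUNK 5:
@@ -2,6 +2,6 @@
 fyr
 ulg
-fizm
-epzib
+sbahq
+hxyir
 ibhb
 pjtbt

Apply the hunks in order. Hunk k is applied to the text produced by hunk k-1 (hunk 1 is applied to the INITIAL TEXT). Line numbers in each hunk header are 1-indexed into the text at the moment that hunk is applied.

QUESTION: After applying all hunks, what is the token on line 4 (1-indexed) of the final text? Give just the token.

Answer: sbahq

Derivation:
Hunk 1: at line 6 remove [zea] add [xxa,jpd] -> 13 lines: fxcxq fyr ign zxnmr kkiq ejx rnpdo xxa jpd brpi jbe ynev ysjo
Hunk 2: at line 4 remove [kkiq] add [kocl,pjtbt] -> 14 lines: fxcxq fyr ign zxnmr kocl pjtbt ejx rnpdo xxa jpd brpi jbe ynev ysjo
Hunk 3: at line 2 remove [ign,zxnmr] add [ulg,fizm,epzib] -> 15 lines: fxcxq fyr ulg fizm epzib kocl pjtbt ejx rnpdo xxa jpd brpi jbe ynev ysjo
Hunk 4: at line 5 remove [kocl] add [ibhb] -> 15 lines: fxcxq fyr ulg fizm epzib ibhb pjtbt ejx rnpdo xxa jpd brpi jbe ynev ysjo
Hunk 5: at line 2 remove [fizm,epzib] add [sbahq,hxyir] -> 15 lines: fxcxq fyr ulg sbahq hxyir ibhb pjtbt ejx rnpdo xxa jpd brpi jbe ynev ysjo
Final line 4: sbahq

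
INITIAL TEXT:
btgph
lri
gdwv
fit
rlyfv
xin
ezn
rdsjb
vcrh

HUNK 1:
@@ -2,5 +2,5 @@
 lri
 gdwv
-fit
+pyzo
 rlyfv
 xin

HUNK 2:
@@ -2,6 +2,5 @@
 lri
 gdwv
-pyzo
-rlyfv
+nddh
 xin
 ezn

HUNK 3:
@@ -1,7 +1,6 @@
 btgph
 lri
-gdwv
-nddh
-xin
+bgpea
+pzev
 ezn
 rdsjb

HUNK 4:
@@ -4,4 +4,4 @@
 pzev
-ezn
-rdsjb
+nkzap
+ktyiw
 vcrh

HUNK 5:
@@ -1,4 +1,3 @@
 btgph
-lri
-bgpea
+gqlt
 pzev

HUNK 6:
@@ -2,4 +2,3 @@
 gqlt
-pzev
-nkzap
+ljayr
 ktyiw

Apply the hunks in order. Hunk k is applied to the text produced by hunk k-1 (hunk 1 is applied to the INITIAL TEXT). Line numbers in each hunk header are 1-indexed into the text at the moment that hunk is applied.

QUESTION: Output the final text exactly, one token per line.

Answer: btgph
gqlt
ljayr
ktyiw
vcrh

Derivation:
Hunk 1: at line 2 remove [fit] add [pyzo] -> 9 lines: btgph lri gdwv pyzo rlyfv xin ezn rdsjb vcrh
Hunk 2: at line 2 remove [pyzo,rlyfv] add [nddh] -> 8 lines: btgph lri gdwv nddh xin ezn rdsjb vcrh
Hunk 3: at line 1 remove [gdwv,nddh,xin] add [bgpea,pzev] -> 7 lines: btgph lri bgpea pzev ezn rdsjb vcrh
Hunk 4: at line 4 remove [ezn,rdsjb] add [nkzap,ktyiw] -> 7 lines: btgph lri bgpea pzev nkzap ktyiw vcrh
Hunk 5: at line 1 remove [lri,bgpea] add [gqlt] -> 6 lines: btgph gqlt pzev nkzap ktyiw vcrh
Hunk 6: at line 2 remove [pzev,nkzap] add [ljayr] -> 5 lines: btgph gqlt ljayr ktyiw vcrh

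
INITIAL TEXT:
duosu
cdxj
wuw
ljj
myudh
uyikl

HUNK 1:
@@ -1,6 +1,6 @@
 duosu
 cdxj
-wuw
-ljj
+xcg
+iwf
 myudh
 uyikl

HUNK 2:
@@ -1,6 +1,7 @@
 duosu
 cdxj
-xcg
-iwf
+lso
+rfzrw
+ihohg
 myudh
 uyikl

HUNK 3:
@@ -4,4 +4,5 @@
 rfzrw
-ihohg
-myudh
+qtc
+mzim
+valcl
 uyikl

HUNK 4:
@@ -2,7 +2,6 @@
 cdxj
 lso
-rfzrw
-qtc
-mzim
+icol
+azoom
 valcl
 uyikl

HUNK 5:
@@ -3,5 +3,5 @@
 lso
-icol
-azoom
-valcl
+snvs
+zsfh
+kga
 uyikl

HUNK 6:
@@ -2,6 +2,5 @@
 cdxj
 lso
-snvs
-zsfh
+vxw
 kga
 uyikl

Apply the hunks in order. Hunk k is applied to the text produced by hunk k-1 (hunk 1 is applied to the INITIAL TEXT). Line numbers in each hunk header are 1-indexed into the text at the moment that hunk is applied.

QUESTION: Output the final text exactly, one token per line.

Answer: duosu
cdxj
lso
vxw
kga
uyikl

Derivation:
Hunk 1: at line 1 remove [wuw,ljj] add [xcg,iwf] -> 6 lines: duosu cdxj xcg iwf myudh uyikl
Hunk 2: at line 1 remove [xcg,iwf] add [lso,rfzrw,ihohg] -> 7 lines: duosu cdxj lso rfzrw ihohg myudh uyikl
Hunk 3: at line 4 remove [ihohg,myudh] add [qtc,mzim,valcl] -> 8 lines: duosu cdxj lso rfzrw qtc mzim valcl uyikl
Hunk 4: at line 2 remove [rfzrw,qtc,mzim] add [icol,azoom] -> 7 lines: duosu cdxj lso icol azoom valcl uyikl
Hunk 5: at line 3 remove [icol,azoom,valcl] add [snvs,zsfh,kga] -> 7 lines: duosu cdxj lso snvs zsfh kga uyikl
Hunk 6: at line 2 remove [snvs,zsfh] add [vxw] -> 6 lines: duosu cdxj lso vxw kga uyikl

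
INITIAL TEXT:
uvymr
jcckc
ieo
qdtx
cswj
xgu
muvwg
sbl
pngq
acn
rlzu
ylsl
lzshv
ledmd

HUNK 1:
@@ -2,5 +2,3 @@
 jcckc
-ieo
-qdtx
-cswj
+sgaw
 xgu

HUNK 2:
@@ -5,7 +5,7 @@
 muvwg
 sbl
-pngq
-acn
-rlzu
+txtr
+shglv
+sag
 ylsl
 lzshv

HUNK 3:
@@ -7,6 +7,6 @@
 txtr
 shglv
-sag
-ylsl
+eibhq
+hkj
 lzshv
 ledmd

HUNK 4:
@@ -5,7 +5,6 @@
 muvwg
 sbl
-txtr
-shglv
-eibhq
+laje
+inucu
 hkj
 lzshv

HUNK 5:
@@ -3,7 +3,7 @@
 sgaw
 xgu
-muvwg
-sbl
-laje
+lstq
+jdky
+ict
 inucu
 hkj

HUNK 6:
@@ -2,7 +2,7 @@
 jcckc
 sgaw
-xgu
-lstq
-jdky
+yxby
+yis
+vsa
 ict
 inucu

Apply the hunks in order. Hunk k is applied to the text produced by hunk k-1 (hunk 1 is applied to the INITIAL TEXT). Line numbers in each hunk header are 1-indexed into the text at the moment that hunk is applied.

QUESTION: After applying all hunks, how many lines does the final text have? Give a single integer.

Answer: 11

Derivation:
Hunk 1: at line 2 remove [ieo,qdtx,cswj] add [sgaw] -> 12 lines: uvymr jcckc sgaw xgu muvwg sbl pngq acn rlzu ylsl lzshv ledmd
Hunk 2: at line 5 remove [pngq,acn,rlzu] add [txtr,shglv,sag] -> 12 lines: uvymr jcckc sgaw xgu muvwg sbl txtr shglv sag ylsl lzshv ledmd
Hunk 3: at line 7 remove [sag,ylsl] add [eibhq,hkj] -> 12 lines: uvymr jcckc sgaw xgu muvwg sbl txtr shglv eibhq hkj lzshv ledmd
Hunk 4: at line 5 remove [txtr,shglv,eibhq] add [laje,inucu] -> 11 lines: uvymr jcckc sgaw xgu muvwg sbl laje inucu hkj lzshv ledmd
Hunk 5: at line 3 remove [muvwg,sbl,laje] add [lstq,jdky,ict] -> 11 lines: uvymr jcckc sgaw xgu lstq jdky ict inucu hkj lzshv ledmd
Hunk 6: at line 2 remove [xgu,lstq,jdky] add [yxby,yis,vsa] -> 11 lines: uvymr jcckc sgaw yxby yis vsa ict inucu hkj lzshv ledmd
Final line count: 11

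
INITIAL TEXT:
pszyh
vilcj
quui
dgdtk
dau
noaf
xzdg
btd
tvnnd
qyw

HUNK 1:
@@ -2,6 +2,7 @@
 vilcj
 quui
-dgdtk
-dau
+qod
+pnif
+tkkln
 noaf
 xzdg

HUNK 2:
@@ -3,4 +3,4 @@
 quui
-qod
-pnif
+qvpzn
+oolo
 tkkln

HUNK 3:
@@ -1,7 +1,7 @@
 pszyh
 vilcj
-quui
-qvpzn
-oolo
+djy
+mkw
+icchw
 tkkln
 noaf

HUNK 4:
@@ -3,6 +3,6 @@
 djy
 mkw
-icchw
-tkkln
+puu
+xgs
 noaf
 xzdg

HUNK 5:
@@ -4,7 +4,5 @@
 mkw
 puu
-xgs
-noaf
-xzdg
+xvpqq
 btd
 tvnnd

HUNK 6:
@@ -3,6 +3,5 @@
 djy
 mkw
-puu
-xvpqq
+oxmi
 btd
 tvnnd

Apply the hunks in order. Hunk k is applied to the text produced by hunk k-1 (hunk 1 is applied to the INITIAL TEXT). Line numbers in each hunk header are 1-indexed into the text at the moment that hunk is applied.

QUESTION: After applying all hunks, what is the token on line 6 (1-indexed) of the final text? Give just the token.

Answer: btd

Derivation:
Hunk 1: at line 2 remove [dgdtk,dau] add [qod,pnif,tkkln] -> 11 lines: pszyh vilcj quui qod pnif tkkln noaf xzdg btd tvnnd qyw
Hunk 2: at line 3 remove [qod,pnif] add [qvpzn,oolo] -> 11 lines: pszyh vilcj quui qvpzn oolo tkkln noaf xzdg btd tvnnd qyw
Hunk 3: at line 1 remove [quui,qvpzn,oolo] add [djy,mkw,icchw] -> 11 lines: pszyh vilcj djy mkw icchw tkkln noaf xzdg btd tvnnd qyw
Hunk 4: at line 3 remove [icchw,tkkln] add [puu,xgs] -> 11 lines: pszyh vilcj djy mkw puu xgs noaf xzdg btd tvnnd qyw
Hunk 5: at line 4 remove [xgs,noaf,xzdg] add [xvpqq] -> 9 lines: pszyh vilcj djy mkw puu xvpqq btd tvnnd qyw
Hunk 6: at line 3 remove [puu,xvpqq] add [oxmi] -> 8 lines: pszyh vilcj djy mkw oxmi btd tvnnd qyw
Final line 6: btd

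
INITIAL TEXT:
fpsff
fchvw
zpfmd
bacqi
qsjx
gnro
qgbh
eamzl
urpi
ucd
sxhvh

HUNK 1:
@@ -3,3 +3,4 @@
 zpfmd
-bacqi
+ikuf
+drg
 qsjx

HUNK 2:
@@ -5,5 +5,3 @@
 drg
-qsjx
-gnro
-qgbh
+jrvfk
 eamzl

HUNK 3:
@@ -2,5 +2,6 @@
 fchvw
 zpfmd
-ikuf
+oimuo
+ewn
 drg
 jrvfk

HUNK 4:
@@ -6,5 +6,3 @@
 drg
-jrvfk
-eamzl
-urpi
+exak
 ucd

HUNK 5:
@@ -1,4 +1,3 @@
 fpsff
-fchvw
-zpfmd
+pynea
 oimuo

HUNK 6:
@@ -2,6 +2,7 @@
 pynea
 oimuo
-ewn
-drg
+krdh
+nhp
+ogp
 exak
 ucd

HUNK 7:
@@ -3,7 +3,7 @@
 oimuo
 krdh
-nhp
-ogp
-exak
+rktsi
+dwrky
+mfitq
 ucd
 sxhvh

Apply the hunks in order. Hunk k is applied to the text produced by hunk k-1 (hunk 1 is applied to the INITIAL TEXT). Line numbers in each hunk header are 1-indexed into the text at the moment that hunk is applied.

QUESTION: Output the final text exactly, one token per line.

Answer: fpsff
pynea
oimuo
krdh
rktsi
dwrky
mfitq
ucd
sxhvh

Derivation:
Hunk 1: at line 3 remove [bacqi] add [ikuf,drg] -> 12 lines: fpsff fchvw zpfmd ikuf drg qsjx gnro qgbh eamzl urpi ucd sxhvh
Hunk 2: at line 5 remove [qsjx,gnro,qgbh] add [jrvfk] -> 10 lines: fpsff fchvw zpfmd ikuf drg jrvfk eamzl urpi ucd sxhvh
Hunk 3: at line 2 remove [ikuf] add [oimuo,ewn] -> 11 lines: fpsff fchvw zpfmd oimuo ewn drg jrvfk eamzl urpi ucd sxhvh
Hunk 4: at line 6 remove [jrvfk,eamzl,urpi] add [exak] -> 9 lines: fpsff fchvw zpfmd oimuo ewn drg exak ucd sxhvh
Hunk 5: at line 1 remove [fchvw,zpfmd] add [pynea] -> 8 lines: fpsff pynea oimuo ewn drg exak ucd sxhvh
Hunk 6: at line 2 remove [ewn,drg] add [krdh,nhp,ogp] -> 9 lines: fpsff pynea oimuo krdh nhp ogp exak ucd sxhvh
Hunk 7: at line 3 remove [nhp,ogp,exak] add [rktsi,dwrky,mfitq] -> 9 lines: fpsff pynea oimuo krdh rktsi dwrky mfitq ucd sxhvh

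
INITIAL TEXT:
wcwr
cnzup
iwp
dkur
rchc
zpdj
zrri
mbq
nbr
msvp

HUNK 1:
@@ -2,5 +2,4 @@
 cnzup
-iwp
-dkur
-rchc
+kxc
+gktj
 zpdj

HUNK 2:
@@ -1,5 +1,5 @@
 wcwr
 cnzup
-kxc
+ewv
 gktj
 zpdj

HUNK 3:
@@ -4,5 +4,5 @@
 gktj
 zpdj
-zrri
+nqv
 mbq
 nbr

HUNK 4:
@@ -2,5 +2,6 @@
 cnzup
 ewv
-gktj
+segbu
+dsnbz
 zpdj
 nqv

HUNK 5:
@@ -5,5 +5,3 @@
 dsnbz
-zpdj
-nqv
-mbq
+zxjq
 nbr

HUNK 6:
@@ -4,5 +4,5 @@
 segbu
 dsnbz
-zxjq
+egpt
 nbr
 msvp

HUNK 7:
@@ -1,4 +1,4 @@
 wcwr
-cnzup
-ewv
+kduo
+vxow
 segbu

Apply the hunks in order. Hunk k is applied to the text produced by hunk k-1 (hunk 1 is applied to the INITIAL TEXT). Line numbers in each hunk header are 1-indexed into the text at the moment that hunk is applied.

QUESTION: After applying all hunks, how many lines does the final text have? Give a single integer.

Hunk 1: at line 2 remove [iwp,dkur,rchc] add [kxc,gktj] -> 9 lines: wcwr cnzup kxc gktj zpdj zrri mbq nbr msvp
Hunk 2: at line 1 remove [kxc] add [ewv] -> 9 lines: wcwr cnzup ewv gktj zpdj zrri mbq nbr msvp
Hunk 3: at line 4 remove [zrri] add [nqv] -> 9 lines: wcwr cnzup ewv gktj zpdj nqv mbq nbr msvp
Hunk 4: at line 2 remove [gktj] add [segbu,dsnbz] -> 10 lines: wcwr cnzup ewv segbu dsnbz zpdj nqv mbq nbr msvp
Hunk 5: at line 5 remove [zpdj,nqv,mbq] add [zxjq] -> 8 lines: wcwr cnzup ewv segbu dsnbz zxjq nbr msvp
Hunk 6: at line 4 remove [zxjq] add [egpt] -> 8 lines: wcwr cnzup ewv segbu dsnbz egpt nbr msvp
Hunk 7: at line 1 remove [cnzup,ewv] add [kduo,vxow] -> 8 lines: wcwr kduo vxow segbu dsnbz egpt nbr msvp
Final line count: 8

Answer: 8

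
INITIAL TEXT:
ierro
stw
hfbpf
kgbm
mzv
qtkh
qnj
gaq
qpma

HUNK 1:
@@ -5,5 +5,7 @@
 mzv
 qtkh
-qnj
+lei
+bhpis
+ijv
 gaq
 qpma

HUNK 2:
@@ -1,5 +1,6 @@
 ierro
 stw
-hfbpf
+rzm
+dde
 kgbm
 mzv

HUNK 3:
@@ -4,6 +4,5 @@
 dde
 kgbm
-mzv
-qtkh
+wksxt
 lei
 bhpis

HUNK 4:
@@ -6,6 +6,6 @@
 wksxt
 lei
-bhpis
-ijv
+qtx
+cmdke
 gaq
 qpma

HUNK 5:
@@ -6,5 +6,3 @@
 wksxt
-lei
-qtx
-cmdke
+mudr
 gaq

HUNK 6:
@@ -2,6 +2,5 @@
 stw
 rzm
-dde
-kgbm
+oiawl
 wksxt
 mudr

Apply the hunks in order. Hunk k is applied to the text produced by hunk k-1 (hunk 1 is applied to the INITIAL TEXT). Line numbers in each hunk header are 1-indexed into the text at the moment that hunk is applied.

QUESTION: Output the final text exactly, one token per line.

Hunk 1: at line 5 remove [qnj] add [lei,bhpis,ijv] -> 11 lines: ierro stw hfbpf kgbm mzv qtkh lei bhpis ijv gaq qpma
Hunk 2: at line 1 remove [hfbpf] add [rzm,dde] -> 12 lines: ierro stw rzm dde kgbm mzv qtkh lei bhpis ijv gaq qpma
Hunk 3: at line 4 remove [mzv,qtkh] add [wksxt] -> 11 lines: ierro stw rzm dde kgbm wksxt lei bhpis ijv gaq qpma
Hunk 4: at line 6 remove [bhpis,ijv] add [qtx,cmdke] -> 11 lines: ierro stw rzm dde kgbm wksxt lei qtx cmdke gaq qpma
Hunk 5: at line 6 remove [lei,qtx,cmdke] add [mudr] -> 9 lines: ierro stw rzm dde kgbm wksxt mudr gaq qpma
Hunk 6: at line 2 remove [dde,kgbm] add [oiawl] -> 8 lines: ierro stw rzm oiawl wksxt mudr gaq qpma

Answer: ierro
stw
rzm
oiawl
wksxt
mudr
gaq
qpma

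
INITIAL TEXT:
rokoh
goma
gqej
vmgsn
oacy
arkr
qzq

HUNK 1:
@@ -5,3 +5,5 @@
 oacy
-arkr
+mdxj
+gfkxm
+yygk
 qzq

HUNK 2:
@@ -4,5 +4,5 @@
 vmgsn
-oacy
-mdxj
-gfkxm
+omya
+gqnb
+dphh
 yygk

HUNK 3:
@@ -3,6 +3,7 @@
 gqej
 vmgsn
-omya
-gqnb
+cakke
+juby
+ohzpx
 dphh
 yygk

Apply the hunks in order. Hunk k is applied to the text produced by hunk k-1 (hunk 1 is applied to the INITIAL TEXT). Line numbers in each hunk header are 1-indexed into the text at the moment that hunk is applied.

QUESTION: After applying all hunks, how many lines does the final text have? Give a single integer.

Answer: 10

Derivation:
Hunk 1: at line 5 remove [arkr] add [mdxj,gfkxm,yygk] -> 9 lines: rokoh goma gqej vmgsn oacy mdxj gfkxm yygk qzq
Hunk 2: at line 4 remove [oacy,mdxj,gfkxm] add [omya,gqnb,dphh] -> 9 lines: rokoh goma gqej vmgsn omya gqnb dphh yygk qzq
Hunk 3: at line 3 remove [omya,gqnb] add [cakke,juby,ohzpx] -> 10 lines: rokoh goma gqej vmgsn cakke juby ohzpx dphh yygk qzq
Final line count: 10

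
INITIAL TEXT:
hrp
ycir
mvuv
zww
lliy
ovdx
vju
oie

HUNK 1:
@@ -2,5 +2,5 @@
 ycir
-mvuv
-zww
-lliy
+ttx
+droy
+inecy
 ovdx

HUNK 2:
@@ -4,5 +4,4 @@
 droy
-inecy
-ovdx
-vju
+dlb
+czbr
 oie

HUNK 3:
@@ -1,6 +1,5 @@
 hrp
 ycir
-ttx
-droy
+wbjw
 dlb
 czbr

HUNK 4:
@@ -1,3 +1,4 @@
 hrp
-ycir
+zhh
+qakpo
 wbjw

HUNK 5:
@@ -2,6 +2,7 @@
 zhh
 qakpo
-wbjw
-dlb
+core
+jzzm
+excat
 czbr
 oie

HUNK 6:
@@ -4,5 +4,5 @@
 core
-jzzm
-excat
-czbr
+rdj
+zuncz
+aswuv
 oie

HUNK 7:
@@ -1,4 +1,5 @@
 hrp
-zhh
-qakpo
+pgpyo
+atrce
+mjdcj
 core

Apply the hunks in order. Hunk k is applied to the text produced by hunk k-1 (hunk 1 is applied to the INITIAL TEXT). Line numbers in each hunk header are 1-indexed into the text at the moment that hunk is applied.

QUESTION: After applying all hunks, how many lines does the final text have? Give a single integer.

Hunk 1: at line 2 remove [mvuv,zww,lliy] add [ttx,droy,inecy] -> 8 lines: hrp ycir ttx droy inecy ovdx vju oie
Hunk 2: at line 4 remove [inecy,ovdx,vju] add [dlb,czbr] -> 7 lines: hrp ycir ttx droy dlb czbr oie
Hunk 3: at line 1 remove [ttx,droy] add [wbjw] -> 6 lines: hrp ycir wbjw dlb czbr oie
Hunk 4: at line 1 remove [ycir] add [zhh,qakpo] -> 7 lines: hrp zhh qakpo wbjw dlb czbr oie
Hunk 5: at line 2 remove [wbjw,dlb] add [core,jzzm,excat] -> 8 lines: hrp zhh qakpo core jzzm excat czbr oie
Hunk 6: at line 4 remove [jzzm,excat,czbr] add [rdj,zuncz,aswuv] -> 8 lines: hrp zhh qakpo core rdj zuncz aswuv oie
Hunk 7: at line 1 remove [zhh,qakpo] add [pgpyo,atrce,mjdcj] -> 9 lines: hrp pgpyo atrce mjdcj core rdj zuncz aswuv oie
Final line count: 9

Answer: 9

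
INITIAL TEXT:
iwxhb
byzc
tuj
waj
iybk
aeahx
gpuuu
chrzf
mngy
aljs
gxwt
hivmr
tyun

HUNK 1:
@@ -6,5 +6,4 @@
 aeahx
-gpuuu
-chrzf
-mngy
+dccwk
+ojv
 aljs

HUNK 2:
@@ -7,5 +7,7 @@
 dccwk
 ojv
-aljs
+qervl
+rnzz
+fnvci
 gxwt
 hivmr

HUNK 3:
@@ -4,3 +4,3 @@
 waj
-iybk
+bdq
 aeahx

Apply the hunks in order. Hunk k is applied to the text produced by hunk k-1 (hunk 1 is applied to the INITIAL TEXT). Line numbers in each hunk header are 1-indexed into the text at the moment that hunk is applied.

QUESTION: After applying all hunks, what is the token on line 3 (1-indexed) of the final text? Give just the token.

Hunk 1: at line 6 remove [gpuuu,chrzf,mngy] add [dccwk,ojv] -> 12 lines: iwxhb byzc tuj waj iybk aeahx dccwk ojv aljs gxwt hivmr tyun
Hunk 2: at line 7 remove [aljs] add [qervl,rnzz,fnvci] -> 14 lines: iwxhb byzc tuj waj iybk aeahx dccwk ojv qervl rnzz fnvci gxwt hivmr tyun
Hunk 3: at line 4 remove [iybk] add [bdq] -> 14 lines: iwxhb byzc tuj waj bdq aeahx dccwk ojv qervl rnzz fnvci gxwt hivmr tyun
Final line 3: tuj

Answer: tuj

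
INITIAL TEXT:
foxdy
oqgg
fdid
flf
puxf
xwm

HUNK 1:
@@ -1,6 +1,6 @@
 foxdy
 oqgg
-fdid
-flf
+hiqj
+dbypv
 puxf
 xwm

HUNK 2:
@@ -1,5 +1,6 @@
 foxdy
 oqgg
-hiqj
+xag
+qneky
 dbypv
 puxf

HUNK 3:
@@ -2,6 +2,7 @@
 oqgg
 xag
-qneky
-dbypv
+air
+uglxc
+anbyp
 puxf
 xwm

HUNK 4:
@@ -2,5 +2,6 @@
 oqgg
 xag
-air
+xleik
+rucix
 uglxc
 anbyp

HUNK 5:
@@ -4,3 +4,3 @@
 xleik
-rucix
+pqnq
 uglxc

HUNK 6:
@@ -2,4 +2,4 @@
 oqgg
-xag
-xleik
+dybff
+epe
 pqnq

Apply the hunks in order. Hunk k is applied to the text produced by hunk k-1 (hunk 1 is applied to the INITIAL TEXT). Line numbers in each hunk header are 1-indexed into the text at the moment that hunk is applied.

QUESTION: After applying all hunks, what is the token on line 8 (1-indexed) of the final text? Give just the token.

Hunk 1: at line 1 remove [fdid,flf] add [hiqj,dbypv] -> 6 lines: foxdy oqgg hiqj dbypv puxf xwm
Hunk 2: at line 1 remove [hiqj] add [xag,qneky] -> 7 lines: foxdy oqgg xag qneky dbypv puxf xwm
Hunk 3: at line 2 remove [qneky,dbypv] add [air,uglxc,anbyp] -> 8 lines: foxdy oqgg xag air uglxc anbyp puxf xwm
Hunk 4: at line 2 remove [air] add [xleik,rucix] -> 9 lines: foxdy oqgg xag xleik rucix uglxc anbyp puxf xwm
Hunk 5: at line 4 remove [rucix] add [pqnq] -> 9 lines: foxdy oqgg xag xleik pqnq uglxc anbyp puxf xwm
Hunk 6: at line 2 remove [xag,xleik] add [dybff,epe] -> 9 lines: foxdy oqgg dybff epe pqnq uglxc anbyp puxf xwm
Final line 8: puxf

Answer: puxf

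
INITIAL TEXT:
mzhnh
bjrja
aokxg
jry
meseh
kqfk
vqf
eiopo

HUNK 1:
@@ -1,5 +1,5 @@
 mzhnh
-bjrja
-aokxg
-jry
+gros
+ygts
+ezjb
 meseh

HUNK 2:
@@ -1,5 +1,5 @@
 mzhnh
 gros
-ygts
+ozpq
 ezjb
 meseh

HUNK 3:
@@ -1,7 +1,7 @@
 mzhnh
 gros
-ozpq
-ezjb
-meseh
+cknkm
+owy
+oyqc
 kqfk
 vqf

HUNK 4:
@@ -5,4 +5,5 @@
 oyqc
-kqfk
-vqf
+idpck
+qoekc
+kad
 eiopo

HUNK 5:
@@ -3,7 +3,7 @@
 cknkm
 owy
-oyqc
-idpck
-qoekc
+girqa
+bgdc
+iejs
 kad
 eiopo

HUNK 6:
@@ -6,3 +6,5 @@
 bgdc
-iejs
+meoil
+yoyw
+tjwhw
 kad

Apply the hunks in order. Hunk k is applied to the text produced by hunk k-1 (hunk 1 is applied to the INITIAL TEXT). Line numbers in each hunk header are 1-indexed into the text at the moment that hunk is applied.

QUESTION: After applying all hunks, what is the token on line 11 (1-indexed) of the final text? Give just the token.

Hunk 1: at line 1 remove [bjrja,aokxg,jry] add [gros,ygts,ezjb] -> 8 lines: mzhnh gros ygts ezjb meseh kqfk vqf eiopo
Hunk 2: at line 1 remove [ygts] add [ozpq] -> 8 lines: mzhnh gros ozpq ezjb meseh kqfk vqf eiopo
Hunk 3: at line 1 remove [ozpq,ezjb,meseh] add [cknkm,owy,oyqc] -> 8 lines: mzhnh gros cknkm owy oyqc kqfk vqf eiopo
Hunk 4: at line 5 remove [kqfk,vqf] add [idpck,qoekc,kad] -> 9 lines: mzhnh gros cknkm owy oyqc idpck qoekc kad eiopo
Hunk 5: at line 3 remove [oyqc,idpck,qoekc] add [girqa,bgdc,iejs] -> 9 lines: mzhnh gros cknkm owy girqa bgdc iejs kad eiopo
Hunk 6: at line 6 remove [iejs] add [meoil,yoyw,tjwhw] -> 11 lines: mzhnh gros cknkm owy girqa bgdc meoil yoyw tjwhw kad eiopo
Final line 11: eiopo

Answer: eiopo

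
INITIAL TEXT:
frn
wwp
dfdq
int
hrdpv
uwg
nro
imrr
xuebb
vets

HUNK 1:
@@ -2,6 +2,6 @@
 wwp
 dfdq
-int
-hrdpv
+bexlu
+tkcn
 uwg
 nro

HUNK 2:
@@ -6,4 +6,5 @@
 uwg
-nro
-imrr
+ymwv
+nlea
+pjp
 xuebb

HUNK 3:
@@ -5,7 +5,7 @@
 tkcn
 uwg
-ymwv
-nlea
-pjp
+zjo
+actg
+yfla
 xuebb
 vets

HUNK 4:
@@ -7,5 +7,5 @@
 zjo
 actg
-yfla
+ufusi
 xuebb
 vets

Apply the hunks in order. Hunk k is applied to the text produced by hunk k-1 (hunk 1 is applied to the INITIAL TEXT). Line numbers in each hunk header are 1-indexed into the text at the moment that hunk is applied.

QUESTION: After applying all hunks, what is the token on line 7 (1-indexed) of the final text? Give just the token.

Answer: zjo

Derivation:
Hunk 1: at line 2 remove [int,hrdpv] add [bexlu,tkcn] -> 10 lines: frn wwp dfdq bexlu tkcn uwg nro imrr xuebb vets
Hunk 2: at line 6 remove [nro,imrr] add [ymwv,nlea,pjp] -> 11 lines: frn wwp dfdq bexlu tkcn uwg ymwv nlea pjp xuebb vets
Hunk 3: at line 5 remove [ymwv,nlea,pjp] add [zjo,actg,yfla] -> 11 lines: frn wwp dfdq bexlu tkcn uwg zjo actg yfla xuebb vets
Hunk 4: at line 7 remove [yfla] add [ufusi] -> 11 lines: frn wwp dfdq bexlu tkcn uwg zjo actg ufusi xuebb vets
Final line 7: zjo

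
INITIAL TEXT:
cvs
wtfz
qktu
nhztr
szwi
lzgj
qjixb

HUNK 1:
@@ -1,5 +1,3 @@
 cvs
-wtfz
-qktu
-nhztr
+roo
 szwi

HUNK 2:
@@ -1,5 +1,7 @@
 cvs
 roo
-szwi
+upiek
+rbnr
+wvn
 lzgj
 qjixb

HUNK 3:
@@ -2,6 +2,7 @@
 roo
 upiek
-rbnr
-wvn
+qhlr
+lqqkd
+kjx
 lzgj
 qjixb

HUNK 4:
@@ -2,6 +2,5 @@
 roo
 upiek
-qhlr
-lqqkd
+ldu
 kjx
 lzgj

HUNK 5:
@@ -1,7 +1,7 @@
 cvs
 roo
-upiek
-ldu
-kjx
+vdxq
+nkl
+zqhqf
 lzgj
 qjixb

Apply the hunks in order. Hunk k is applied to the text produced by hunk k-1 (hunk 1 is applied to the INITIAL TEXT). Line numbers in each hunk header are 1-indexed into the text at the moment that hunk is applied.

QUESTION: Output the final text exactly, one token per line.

Hunk 1: at line 1 remove [wtfz,qktu,nhztr] add [roo] -> 5 lines: cvs roo szwi lzgj qjixb
Hunk 2: at line 1 remove [szwi] add [upiek,rbnr,wvn] -> 7 lines: cvs roo upiek rbnr wvn lzgj qjixb
Hunk 3: at line 2 remove [rbnr,wvn] add [qhlr,lqqkd,kjx] -> 8 lines: cvs roo upiek qhlr lqqkd kjx lzgj qjixb
Hunk 4: at line 2 remove [qhlr,lqqkd] add [ldu] -> 7 lines: cvs roo upiek ldu kjx lzgj qjixb
Hunk 5: at line 1 remove [upiek,ldu,kjx] add [vdxq,nkl,zqhqf] -> 7 lines: cvs roo vdxq nkl zqhqf lzgj qjixb

Answer: cvs
roo
vdxq
nkl
zqhqf
lzgj
qjixb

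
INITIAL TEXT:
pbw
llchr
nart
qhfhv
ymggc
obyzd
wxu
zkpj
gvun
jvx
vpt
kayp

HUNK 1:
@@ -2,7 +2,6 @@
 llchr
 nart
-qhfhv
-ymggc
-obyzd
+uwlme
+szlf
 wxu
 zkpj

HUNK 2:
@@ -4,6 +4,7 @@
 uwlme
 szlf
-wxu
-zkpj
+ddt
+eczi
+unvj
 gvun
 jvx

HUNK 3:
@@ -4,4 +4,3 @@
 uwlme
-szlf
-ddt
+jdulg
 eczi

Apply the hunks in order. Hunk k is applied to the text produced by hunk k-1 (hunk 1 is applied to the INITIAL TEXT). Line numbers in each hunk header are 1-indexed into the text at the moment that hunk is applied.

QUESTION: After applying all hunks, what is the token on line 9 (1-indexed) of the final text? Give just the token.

Answer: jvx

Derivation:
Hunk 1: at line 2 remove [qhfhv,ymggc,obyzd] add [uwlme,szlf] -> 11 lines: pbw llchr nart uwlme szlf wxu zkpj gvun jvx vpt kayp
Hunk 2: at line 4 remove [wxu,zkpj] add [ddt,eczi,unvj] -> 12 lines: pbw llchr nart uwlme szlf ddt eczi unvj gvun jvx vpt kayp
Hunk 3: at line 4 remove [szlf,ddt] add [jdulg] -> 11 lines: pbw llchr nart uwlme jdulg eczi unvj gvun jvx vpt kayp
Final line 9: jvx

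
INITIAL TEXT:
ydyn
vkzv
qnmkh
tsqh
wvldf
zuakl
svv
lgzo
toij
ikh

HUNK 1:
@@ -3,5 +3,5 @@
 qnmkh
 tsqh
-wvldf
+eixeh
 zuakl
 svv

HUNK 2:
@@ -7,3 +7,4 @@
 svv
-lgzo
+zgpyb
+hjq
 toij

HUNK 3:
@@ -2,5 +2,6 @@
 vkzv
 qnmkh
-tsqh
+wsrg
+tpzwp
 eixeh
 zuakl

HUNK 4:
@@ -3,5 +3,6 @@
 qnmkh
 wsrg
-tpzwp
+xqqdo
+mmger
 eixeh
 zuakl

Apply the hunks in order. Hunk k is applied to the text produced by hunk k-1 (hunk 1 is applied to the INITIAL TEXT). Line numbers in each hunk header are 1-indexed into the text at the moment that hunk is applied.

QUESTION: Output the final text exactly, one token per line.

Hunk 1: at line 3 remove [wvldf] add [eixeh] -> 10 lines: ydyn vkzv qnmkh tsqh eixeh zuakl svv lgzo toij ikh
Hunk 2: at line 7 remove [lgzo] add [zgpyb,hjq] -> 11 lines: ydyn vkzv qnmkh tsqh eixeh zuakl svv zgpyb hjq toij ikh
Hunk 3: at line 2 remove [tsqh] add [wsrg,tpzwp] -> 12 lines: ydyn vkzv qnmkh wsrg tpzwp eixeh zuakl svv zgpyb hjq toij ikh
Hunk 4: at line 3 remove [tpzwp] add [xqqdo,mmger] -> 13 lines: ydyn vkzv qnmkh wsrg xqqdo mmger eixeh zuakl svv zgpyb hjq toij ikh

Answer: ydyn
vkzv
qnmkh
wsrg
xqqdo
mmger
eixeh
zuakl
svv
zgpyb
hjq
toij
ikh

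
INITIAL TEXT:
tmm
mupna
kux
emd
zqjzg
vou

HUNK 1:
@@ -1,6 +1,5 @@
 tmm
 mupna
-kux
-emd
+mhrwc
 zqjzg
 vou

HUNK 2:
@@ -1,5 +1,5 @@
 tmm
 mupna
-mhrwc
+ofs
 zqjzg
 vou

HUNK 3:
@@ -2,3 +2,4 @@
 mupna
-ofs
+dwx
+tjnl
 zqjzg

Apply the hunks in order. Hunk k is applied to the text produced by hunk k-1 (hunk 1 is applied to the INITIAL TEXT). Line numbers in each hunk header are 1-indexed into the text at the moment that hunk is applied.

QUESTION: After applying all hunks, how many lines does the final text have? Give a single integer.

Hunk 1: at line 1 remove [kux,emd] add [mhrwc] -> 5 lines: tmm mupna mhrwc zqjzg vou
Hunk 2: at line 1 remove [mhrwc] add [ofs] -> 5 lines: tmm mupna ofs zqjzg vou
Hunk 3: at line 2 remove [ofs] add [dwx,tjnl] -> 6 lines: tmm mupna dwx tjnl zqjzg vou
Final line count: 6

Answer: 6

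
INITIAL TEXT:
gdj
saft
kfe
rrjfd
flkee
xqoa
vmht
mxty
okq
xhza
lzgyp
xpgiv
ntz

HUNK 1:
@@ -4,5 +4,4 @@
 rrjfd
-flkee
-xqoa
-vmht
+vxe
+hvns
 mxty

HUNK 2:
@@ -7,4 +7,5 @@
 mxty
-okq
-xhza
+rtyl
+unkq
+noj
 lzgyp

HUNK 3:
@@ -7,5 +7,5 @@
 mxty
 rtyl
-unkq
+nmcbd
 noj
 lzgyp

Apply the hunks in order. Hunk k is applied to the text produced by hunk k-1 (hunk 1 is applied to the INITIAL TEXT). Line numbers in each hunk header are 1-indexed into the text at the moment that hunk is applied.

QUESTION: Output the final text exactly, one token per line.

Hunk 1: at line 4 remove [flkee,xqoa,vmht] add [vxe,hvns] -> 12 lines: gdj saft kfe rrjfd vxe hvns mxty okq xhza lzgyp xpgiv ntz
Hunk 2: at line 7 remove [okq,xhza] add [rtyl,unkq,noj] -> 13 lines: gdj saft kfe rrjfd vxe hvns mxty rtyl unkq noj lzgyp xpgiv ntz
Hunk 3: at line 7 remove [unkq] add [nmcbd] -> 13 lines: gdj saft kfe rrjfd vxe hvns mxty rtyl nmcbd noj lzgyp xpgiv ntz

Answer: gdj
saft
kfe
rrjfd
vxe
hvns
mxty
rtyl
nmcbd
noj
lzgyp
xpgiv
ntz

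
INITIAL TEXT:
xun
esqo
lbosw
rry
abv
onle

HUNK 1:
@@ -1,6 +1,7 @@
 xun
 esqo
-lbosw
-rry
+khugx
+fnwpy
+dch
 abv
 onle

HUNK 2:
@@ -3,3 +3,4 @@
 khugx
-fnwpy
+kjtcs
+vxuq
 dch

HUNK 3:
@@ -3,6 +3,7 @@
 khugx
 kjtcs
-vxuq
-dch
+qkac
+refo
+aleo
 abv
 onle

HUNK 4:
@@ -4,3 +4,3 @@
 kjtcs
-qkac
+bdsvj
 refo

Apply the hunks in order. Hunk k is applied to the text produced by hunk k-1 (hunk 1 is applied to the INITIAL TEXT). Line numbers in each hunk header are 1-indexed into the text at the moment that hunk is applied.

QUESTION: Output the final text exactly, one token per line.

Hunk 1: at line 1 remove [lbosw,rry] add [khugx,fnwpy,dch] -> 7 lines: xun esqo khugx fnwpy dch abv onle
Hunk 2: at line 3 remove [fnwpy] add [kjtcs,vxuq] -> 8 lines: xun esqo khugx kjtcs vxuq dch abv onle
Hunk 3: at line 3 remove [vxuq,dch] add [qkac,refo,aleo] -> 9 lines: xun esqo khugx kjtcs qkac refo aleo abv onle
Hunk 4: at line 4 remove [qkac] add [bdsvj] -> 9 lines: xun esqo khugx kjtcs bdsvj refo aleo abv onle

Answer: xun
esqo
khugx
kjtcs
bdsvj
refo
aleo
abv
onle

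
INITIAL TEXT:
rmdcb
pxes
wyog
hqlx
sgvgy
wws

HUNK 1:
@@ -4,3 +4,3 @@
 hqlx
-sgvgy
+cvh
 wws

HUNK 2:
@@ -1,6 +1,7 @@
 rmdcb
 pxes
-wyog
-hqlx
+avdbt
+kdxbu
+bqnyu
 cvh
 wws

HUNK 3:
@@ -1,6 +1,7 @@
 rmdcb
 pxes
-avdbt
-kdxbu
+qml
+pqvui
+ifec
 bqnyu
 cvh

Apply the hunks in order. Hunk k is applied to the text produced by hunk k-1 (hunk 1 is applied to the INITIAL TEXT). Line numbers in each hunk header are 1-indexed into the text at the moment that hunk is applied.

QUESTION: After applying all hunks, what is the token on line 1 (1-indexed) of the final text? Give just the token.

Answer: rmdcb

Derivation:
Hunk 1: at line 4 remove [sgvgy] add [cvh] -> 6 lines: rmdcb pxes wyog hqlx cvh wws
Hunk 2: at line 1 remove [wyog,hqlx] add [avdbt,kdxbu,bqnyu] -> 7 lines: rmdcb pxes avdbt kdxbu bqnyu cvh wws
Hunk 3: at line 1 remove [avdbt,kdxbu] add [qml,pqvui,ifec] -> 8 lines: rmdcb pxes qml pqvui ifec bqnyu cvh wws
Final line 1: rmdcb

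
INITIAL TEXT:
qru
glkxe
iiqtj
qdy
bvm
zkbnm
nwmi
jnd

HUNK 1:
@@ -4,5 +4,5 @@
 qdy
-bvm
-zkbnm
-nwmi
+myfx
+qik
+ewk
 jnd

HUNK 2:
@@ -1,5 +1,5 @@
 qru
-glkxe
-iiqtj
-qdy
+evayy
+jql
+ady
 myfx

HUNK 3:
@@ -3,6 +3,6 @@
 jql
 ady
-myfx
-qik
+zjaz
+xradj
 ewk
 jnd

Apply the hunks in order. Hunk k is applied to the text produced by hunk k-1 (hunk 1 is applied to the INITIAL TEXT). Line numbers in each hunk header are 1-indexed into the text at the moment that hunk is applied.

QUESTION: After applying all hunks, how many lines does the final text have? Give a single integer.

Hunk 1: at line 4 remove [bvm,zkbnm,nwmi] add [myfx,qik,ewk] -> 8 lines: qru glkxe iiqtj qdy myfx qik ewk jnd
Hunk 2: at line 1 remove [glkxe,iiqtj,qdy] add [evayy,jql,ady] -> 8 lines: qru evayy jql ady myfx qik ewk jnd
Hunk 3: at line 3 remove [myfx,qik] add [zjaz,xradj] -> 8 lines: qru evayy jql ady zjaz xradj ewk jnd
Final line count: 8

Answer: 8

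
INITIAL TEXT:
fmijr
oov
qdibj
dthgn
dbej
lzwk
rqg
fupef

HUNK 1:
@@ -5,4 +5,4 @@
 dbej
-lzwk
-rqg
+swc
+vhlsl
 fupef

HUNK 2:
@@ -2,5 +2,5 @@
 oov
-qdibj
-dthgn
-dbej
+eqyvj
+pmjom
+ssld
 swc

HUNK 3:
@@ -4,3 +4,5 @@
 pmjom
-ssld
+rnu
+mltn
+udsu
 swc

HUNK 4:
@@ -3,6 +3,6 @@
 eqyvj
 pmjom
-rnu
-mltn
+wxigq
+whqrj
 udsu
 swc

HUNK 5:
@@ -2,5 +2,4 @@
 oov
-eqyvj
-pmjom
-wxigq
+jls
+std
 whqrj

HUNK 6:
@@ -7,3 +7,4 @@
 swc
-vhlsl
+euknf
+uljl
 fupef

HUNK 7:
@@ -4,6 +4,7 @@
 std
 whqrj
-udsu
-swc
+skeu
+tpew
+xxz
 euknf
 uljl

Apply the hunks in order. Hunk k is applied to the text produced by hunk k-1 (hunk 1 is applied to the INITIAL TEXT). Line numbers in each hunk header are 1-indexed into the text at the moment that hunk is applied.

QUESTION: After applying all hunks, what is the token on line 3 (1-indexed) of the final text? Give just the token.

Hunk 1: at line 5 remove [lzwk,rqg] add [swc,vhlsl] -> 8 lines: fmijr oov qdibj dthgn dbej swc vhlsl fupef
Hunk 2: at line 2 remove [qdibj,dthgn,dbej] add [eqyvj,pmjom,ssld] -> 8 lines: fmijr oov eqyvj pmjom ssld swc vhlsl fupef
Hunk 3: at line 4 remove [ssld] add [rnu,mltn,udsu] -> 10 lines: fmijr oov eqyvj pmjom rnu mltn udsu swc vhlsl fupef
Hunk 4: at line 3 remove [rnu,mltn] add [wxigq,whqrj] -> 10 lines: fmijr oov eqyvj pmjom wxigq whqrj udsu swc vhlsl fupef
Hunk 5: at line 2 remove [eqyvj,pmjom,wxigq] add [jls,std] -> 9 lines: fmijr oov jls std whqrj udsu swc vhlsl fupef
Hunk 6: at line 7 remove [vhlsl] add [euknf,uljl] -> 10 lines: fmijr oov jls std whqrj udsu swc euknf uljl fupef
Hunk 7: at line 4 remove [udsu,swc] add [skeu,tpew,xxz] -> 11 lines: fmijr oov jls std whqrj skeu tpew xxz euknf uljl fupef
Final line 3: jls

Answer: jls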